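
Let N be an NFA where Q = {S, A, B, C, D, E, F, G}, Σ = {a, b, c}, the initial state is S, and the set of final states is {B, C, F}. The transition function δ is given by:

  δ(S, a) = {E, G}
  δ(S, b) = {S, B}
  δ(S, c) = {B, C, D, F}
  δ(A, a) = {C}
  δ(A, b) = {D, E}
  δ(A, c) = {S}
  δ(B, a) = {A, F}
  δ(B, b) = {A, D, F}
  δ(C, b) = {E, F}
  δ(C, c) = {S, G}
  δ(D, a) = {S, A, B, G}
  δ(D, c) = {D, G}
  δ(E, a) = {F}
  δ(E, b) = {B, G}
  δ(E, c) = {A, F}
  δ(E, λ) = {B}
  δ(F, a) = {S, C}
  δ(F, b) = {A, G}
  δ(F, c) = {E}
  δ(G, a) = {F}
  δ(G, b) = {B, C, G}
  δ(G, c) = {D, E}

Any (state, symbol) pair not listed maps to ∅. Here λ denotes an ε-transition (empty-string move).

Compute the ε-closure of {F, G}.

{F, G}

Begin with {F, G}.
No ε-moves leave this set, so the closure equals the set itself.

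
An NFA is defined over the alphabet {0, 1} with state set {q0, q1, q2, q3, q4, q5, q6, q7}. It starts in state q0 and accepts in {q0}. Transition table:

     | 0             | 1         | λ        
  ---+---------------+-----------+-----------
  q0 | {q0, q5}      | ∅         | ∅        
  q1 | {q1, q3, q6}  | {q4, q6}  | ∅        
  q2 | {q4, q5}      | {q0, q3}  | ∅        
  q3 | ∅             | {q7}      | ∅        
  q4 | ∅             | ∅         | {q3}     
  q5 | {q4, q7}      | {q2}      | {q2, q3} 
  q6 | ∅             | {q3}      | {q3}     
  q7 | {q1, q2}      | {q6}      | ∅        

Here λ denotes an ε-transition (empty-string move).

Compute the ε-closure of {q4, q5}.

{q2, q3, q4, q5}

Begin with {q4, q5}.
ε-move q4 → q3; add q3.
ε-move q5 → q2; add q2.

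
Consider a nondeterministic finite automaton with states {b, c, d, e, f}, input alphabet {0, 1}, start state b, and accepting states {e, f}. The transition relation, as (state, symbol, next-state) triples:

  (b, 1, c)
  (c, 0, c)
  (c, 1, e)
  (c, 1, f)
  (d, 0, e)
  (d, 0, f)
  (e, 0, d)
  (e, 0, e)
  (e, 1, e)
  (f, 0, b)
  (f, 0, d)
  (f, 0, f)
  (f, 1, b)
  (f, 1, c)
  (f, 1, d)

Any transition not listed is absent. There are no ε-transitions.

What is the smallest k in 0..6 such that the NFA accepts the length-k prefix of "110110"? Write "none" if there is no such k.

Start in {b}.
Read '1': b→{c}; now {c}.
Read '1': c→{e, f}; now {e, f}.
None of the earlier sets intersect F, but {e, f} does.

2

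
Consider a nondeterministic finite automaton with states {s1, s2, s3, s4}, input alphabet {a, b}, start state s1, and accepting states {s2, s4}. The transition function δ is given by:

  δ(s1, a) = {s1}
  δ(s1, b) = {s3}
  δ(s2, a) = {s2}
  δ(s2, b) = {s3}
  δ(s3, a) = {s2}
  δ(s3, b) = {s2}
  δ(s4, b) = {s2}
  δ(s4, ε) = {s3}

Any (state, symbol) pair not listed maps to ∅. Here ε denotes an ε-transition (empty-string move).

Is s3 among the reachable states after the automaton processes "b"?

Yes

Start in {s1}.
Read 'b': s1→{s3}; now {s3}.
State s3 is in {s3}.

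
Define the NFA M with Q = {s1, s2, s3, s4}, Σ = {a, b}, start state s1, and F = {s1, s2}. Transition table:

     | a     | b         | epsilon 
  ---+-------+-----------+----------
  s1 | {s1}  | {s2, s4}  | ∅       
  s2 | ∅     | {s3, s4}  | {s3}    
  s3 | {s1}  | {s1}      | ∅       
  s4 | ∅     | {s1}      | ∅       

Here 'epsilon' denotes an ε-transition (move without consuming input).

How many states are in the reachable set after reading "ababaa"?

Start in {s1}.
Read 'a': {s1} → {s1}.
Read 'b': {s1} → {s2, s3, s4}.
Read 'a': {s2, s3, s4} → {s1}.
Read 'b': {s1} → {s2, s3, s4}.
Read 'a': {s2, s3, s4} → {s1}.
Read 'a': {s1} → {s1}.
That set has 1 state.

1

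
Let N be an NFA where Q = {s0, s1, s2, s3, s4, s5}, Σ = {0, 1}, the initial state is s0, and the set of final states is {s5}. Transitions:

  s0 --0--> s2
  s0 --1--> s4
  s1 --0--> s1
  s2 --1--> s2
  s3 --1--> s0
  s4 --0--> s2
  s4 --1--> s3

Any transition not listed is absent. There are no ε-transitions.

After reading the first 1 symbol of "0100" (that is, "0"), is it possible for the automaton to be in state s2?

Yes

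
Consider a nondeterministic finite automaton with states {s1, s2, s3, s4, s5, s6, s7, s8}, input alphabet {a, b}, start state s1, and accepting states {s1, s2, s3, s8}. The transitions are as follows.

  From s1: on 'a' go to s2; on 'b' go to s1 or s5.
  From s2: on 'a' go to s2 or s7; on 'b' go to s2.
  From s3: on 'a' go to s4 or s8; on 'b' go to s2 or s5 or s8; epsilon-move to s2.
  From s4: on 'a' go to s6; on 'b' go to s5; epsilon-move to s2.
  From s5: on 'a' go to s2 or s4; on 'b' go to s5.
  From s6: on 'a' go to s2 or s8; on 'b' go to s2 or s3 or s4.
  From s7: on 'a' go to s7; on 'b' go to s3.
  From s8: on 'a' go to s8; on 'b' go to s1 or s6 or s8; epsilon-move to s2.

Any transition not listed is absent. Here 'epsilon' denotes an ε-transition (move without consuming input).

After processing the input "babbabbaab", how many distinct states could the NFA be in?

Start in {s1}.
Read 'b': {s1} → {s1, s5}.
Read 'a': {s1, s5} → {s2, s4}.
Read 'b': {s2, s4} → {s2, s5}.
Read 'b': {s2, s5} → {s2, s5}.
Read 'a': {s2, s5} → {s2, s4, s7}.
Read 'b': {s2, s4, s7} → {s2, s3, s5}.
Read 'b': {s2, s3, s5} → {s2, s5, s8}.
Read 'a': {s2, s5, s8} → {s2, s4, s7, s8}.
Read 'a': {s2, s4, s7, s8} → {s2, s6, s7, s8}.
Read 'b': {s2, s6, s7, s8} → {s1, s2, s3, s4, s6, s8}.
That set has 6 states.

6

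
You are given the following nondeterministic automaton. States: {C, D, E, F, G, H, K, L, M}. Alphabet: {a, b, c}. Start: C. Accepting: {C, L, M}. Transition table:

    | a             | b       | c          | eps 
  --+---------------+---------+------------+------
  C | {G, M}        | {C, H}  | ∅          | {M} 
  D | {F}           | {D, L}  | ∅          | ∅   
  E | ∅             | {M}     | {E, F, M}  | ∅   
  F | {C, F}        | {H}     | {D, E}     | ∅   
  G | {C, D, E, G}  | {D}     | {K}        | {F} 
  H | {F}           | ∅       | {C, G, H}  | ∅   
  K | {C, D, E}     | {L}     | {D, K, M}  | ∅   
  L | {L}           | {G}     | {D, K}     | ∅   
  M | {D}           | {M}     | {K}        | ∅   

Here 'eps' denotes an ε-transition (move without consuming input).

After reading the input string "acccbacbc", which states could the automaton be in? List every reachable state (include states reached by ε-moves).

{D, K}

Start: ε-closure({C}) = {C, M}.
Read 'a': C→{G, M}, M→{D}; union {D, G, M}; ε-closure = {D, F, G, M}.
Read 'c': D→∅, F→{D, E}, G→{K}, M→{K}; now {D, E, K}.
Read 'c': D→∅, E→{E, F, M}, K→{D, K, M}; now {D, E, F, K, M}.
Read 'c': D→∅, E→{E, F, M}, F→{D, E}, K→{D, K, M}, M→{K}; now {D, E, F, K, M}.
Read 'b': D→{D, L}, E→{M}, F→{H}, K→{L}, M→{M}; now {D, H, L, M}.
Read 'a': D→{F}, H→{F}, L→{L}, M→{D}; now {D, F, L}.
Read 'c': D→∅, F→{D, E}, L→{D, K}; now {D, E, K}.
Read 'b': D→{D, L}, E→{M}, K→{L}; now {D, L, M}.
Read 'c': D→∅, L→{D, K}, M→{K}; now {D, K}.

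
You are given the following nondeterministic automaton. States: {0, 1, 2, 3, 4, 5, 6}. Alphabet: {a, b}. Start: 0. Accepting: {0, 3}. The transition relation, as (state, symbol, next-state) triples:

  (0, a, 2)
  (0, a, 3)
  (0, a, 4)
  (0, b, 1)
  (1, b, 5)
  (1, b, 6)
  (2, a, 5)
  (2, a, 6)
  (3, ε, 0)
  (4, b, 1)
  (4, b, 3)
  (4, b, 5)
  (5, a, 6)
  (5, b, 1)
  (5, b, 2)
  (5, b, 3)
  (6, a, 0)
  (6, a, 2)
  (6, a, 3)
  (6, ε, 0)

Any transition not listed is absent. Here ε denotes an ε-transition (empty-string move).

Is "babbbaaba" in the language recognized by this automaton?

No

Start in {0}.
Read 'b': {0} → {1}.
Read 'a': {1} → ∅.
The set is empty and remains empty for the remaining 7 symbols.
The final set ∅ contains no accepting state.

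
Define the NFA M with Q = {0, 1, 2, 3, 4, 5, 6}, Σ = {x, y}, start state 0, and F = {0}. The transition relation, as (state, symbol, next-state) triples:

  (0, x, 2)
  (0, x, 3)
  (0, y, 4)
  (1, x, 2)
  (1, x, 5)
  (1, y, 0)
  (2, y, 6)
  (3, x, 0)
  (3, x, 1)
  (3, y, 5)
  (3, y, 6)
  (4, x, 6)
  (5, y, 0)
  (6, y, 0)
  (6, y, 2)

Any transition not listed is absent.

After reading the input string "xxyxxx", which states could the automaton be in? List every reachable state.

{2, 3, 5}

Start in {0}.
Read 'x': {0} → {2, 3}.
Read 'x': {2, 3} → {0, 1}.
Read 'y': {0, 1} → {0, 4}.
Read 'x': {0, 4} → {2, 3, 6}.
Read 'x': {2, 3, 6} → {0, 1}.
Read 'x': {0, 1} → {2, 3, 5}.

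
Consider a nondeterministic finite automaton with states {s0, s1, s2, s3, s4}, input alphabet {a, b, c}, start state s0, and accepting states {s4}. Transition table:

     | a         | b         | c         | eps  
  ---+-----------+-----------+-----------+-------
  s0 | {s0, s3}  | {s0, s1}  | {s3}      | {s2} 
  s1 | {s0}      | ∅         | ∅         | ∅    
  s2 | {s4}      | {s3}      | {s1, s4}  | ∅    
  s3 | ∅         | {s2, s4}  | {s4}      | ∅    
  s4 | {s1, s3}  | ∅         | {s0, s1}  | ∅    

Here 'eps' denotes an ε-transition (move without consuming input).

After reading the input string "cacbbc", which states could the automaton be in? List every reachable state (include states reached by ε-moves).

{s4}

Start: ε-closure({s0}) = {s0, s2}.
Read 'c': {s0, s2} → {s1, s3, s4}.
Read 'a': {s1, s3, s4} → {s0, s1, s2, s3}.
Read 'c': {s0, s1, s2, s3} → {s1, s3, s4}.
Read 'b': {s1, s3, s4} → {s2, s4}.
Read 'b': {s2, s4} → {s3}.
Read 'c': {s3} → {s4}.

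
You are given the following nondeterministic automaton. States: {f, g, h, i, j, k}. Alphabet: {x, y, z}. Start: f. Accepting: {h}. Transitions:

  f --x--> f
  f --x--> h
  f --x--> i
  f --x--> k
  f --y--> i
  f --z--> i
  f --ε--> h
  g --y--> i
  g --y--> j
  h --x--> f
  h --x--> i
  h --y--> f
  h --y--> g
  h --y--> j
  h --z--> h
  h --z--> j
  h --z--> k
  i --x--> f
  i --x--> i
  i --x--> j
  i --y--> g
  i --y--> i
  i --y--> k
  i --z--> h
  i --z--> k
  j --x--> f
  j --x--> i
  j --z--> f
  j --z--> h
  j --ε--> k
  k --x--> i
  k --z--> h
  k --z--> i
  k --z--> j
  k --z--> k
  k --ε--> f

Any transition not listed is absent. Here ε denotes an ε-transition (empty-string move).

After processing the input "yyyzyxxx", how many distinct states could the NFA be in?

5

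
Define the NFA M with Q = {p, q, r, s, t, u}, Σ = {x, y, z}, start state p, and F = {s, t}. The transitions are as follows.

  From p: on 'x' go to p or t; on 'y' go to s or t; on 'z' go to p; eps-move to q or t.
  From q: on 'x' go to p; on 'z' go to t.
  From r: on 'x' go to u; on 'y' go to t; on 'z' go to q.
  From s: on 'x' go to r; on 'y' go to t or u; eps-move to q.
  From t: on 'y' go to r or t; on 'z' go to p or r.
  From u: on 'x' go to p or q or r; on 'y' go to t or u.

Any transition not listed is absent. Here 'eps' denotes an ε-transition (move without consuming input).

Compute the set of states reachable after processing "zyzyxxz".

Start: ε-closure({p}) = {p, q, t}.
Read 'z': p→{p}, q→{t}, t→{p, r}; union {p, r, t}; ε-closure = {p, q, r, t}.
Read 'y': p→{s, t}, q→∅, r→{t}, t→{r, t}; union {r, s, t}; ε-closure = {q, r, s, t}.
Read 'z': q→{t}, r→{q}, s→∅, t→{p, r}; now {p, q, r, t}.
Read 'y': p→{s, t}, q→∅, r→{t}, t→{r, t}; union {r, s, t}; ε-closure = {q, r, s, t}.
Read 'x': q→{p}, r→{u}, s→{r}, t→∅; union {p, r, u}; ε-closure = {p, q, r, t, u}.
Read 'x': p→{p, t}, q→{p}, r→{u}, t→∅, u→{p, q, r}; now {p, q, r, t, u}.
Read 'z': p→{p}, q→{t}, r→{q}, t→{p, r}, u→∅; now {p, q, r, t}.

{p, q, r, t}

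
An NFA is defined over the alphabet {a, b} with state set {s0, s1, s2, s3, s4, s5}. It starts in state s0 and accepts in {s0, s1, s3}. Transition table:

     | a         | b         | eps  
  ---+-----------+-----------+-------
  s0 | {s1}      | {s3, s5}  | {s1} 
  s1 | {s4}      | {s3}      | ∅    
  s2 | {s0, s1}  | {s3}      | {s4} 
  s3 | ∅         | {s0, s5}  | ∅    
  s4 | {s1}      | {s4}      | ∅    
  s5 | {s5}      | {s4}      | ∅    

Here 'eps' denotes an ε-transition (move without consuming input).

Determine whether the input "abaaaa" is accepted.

No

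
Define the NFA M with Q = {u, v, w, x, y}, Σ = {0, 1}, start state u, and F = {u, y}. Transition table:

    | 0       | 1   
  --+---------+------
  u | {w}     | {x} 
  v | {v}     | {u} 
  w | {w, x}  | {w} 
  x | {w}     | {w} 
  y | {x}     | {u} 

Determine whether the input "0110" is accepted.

No

Start in {u}.
Read '0': u→{w}; now {w}.
Read '1': w→{w}; now {w}.
Read '1': w→{w}; now {w}.
Read '0': w→{w, x}; now {w, x}.
The final set {w, x} contains no accepting state.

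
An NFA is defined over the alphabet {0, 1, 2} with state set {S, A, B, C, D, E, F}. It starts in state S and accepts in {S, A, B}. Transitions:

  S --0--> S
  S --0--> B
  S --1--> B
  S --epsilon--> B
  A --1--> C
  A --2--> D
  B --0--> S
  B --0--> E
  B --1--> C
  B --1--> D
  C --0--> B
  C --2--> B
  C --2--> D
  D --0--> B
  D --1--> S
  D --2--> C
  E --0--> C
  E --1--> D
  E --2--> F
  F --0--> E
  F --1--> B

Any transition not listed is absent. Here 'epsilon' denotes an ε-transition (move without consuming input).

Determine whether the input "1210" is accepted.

Start: ε-closure({S}) = {S, B}.
Read '1': S→{B}, B→{C, D}; now {B, C, D}.
Read '2': B→∅, C→{B, D}, D→{C}; now {B, C, D}.
Read '1': B→{C, D}, C→∅, D→{S}; union {S, C, D}; ε-closure = {S, B, C, D}.
Read '0': S→{S, B}, B→{S, E}, C→{B}, D→{B}; now {S, B, E}.
The final set {S, B, E} contains the accepting states S, B.

Yes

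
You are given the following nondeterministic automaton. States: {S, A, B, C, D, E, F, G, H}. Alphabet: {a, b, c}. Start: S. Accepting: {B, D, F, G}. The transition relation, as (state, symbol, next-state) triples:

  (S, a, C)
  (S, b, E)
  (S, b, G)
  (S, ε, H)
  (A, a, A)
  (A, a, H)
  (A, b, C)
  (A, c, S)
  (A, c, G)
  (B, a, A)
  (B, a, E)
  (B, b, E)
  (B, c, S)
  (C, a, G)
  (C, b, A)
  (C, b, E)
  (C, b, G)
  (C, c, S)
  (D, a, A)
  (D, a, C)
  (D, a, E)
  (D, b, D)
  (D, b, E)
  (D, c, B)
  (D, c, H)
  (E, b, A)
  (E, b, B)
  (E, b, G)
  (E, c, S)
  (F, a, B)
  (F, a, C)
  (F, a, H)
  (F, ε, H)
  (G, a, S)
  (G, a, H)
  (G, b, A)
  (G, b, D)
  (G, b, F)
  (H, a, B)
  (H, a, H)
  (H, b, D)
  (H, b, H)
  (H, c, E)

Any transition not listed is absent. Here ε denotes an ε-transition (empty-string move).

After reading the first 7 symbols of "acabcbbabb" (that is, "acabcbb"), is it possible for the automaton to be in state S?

No

Start: ε-closure({S}) = {S, H}.
Read 'a': S→{C}, H→{B, H}; now {B, C, H}.
Read 'c': B→{S}, C→{S}, H→{E}; union {S, E}; ε-closure = {S, E, H}.
Read 'a': S→{C}, E→∅, H→{B, H}; now {B, C, H}.
Read 'b': B→{E}, C→{A, E, G}, H→{D, H}; now {A, D, E, G, H}.
Read 'c': A→{S, G}, D→{B, H}, E→{S}, G→∅, H→{E}; now {S, B, E, G, H}.
Read 'b': S→{E, G}, B→{E}, E→{A, B, G}, G→{A, D, F}, H→{D, H}; now {A, B, D, E, F, G, H}.
Read 'b': A→{C}, B→{E}, D→{D, E}, E→{A, B, G}, F→∅, G→{A, D, F}, H→{D, H}; now {A, B, C, D, E, F, G, H}.
State S is not in {A, B, C, D, E, F, G, H}.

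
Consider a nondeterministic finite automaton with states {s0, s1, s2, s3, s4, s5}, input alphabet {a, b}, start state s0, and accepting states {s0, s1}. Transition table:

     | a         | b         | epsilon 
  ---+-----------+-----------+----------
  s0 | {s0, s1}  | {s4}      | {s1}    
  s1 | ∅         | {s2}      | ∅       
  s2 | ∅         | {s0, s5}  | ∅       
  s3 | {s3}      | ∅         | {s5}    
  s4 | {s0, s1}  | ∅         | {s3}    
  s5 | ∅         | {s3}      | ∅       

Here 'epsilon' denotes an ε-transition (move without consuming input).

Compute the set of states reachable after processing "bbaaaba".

{s0, s1, s3, s5}

Start: ε-closure({s0}) = {s0, s1}.
Read 'b': {s0, s1} → {s2, s3, s4, s5}.
Read 'b': {s2, s3, s4, s5} → {s0, s1, s3, s5}.
Read 'a': {s0, s1, s3, s5} → {s0, s1, s3, s5}.
Read 'a': {s0, s1, s3, s5} → {s0, s1, s3, s5}.
Read 'a': {s0, s1, s3, s5} → {s0, s1, s3, s5}.
Read 'b': {s0, s1, s3, s5} → {s2, s3, s4, s5}.
Read 'a': {s2, s3, s4, s5} → {s0, s1, s3, s5}.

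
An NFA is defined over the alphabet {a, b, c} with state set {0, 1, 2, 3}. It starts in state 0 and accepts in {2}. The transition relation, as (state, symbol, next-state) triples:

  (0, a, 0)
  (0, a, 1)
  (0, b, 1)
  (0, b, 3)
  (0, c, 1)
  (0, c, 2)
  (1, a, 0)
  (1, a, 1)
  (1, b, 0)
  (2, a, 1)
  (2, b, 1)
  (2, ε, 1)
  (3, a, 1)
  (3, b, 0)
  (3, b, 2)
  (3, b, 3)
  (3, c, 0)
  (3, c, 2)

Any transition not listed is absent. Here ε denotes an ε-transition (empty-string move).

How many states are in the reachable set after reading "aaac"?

Start in {0}.
Read 'a': 0→{0, 1}; now {0, 1}.
Read 'a': 0→{0, 1}, 1→{0, 1}; now {0, 1}.
Read 'a': 0→{0, 1}, 1→{0, 1}; now {0, 1}.
Read 'c': 0→{1, 2}, 1→∅; now {1, 2}.
That set has 2 states.

2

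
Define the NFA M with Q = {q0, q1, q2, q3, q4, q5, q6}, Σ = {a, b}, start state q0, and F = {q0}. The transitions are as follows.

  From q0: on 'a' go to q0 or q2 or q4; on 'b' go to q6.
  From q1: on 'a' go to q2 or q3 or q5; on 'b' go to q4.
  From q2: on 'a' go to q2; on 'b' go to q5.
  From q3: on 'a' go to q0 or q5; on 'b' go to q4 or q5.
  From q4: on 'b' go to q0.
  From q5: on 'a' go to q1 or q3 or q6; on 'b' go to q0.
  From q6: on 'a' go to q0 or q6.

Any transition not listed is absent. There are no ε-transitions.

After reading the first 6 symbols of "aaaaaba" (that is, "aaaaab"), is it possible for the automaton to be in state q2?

No

Start in {q0}.
Read 'a': q0→{q0, q2, q4}; now {q0, q2, q4}.
Read 'a': q0→{q0, q2, q4}, q2→{q2}, q4→∅; now {q0, q2, q4}.
Read 'a': q0→{q0, q2, q4}, q2→{q2}, q4→∅; now {q0, q2, q4}.
Read 'a': q0→{q0, q2, q4}, q2→{q2}, q4→∅; now {q0, q2, q4}.
Read 'a': q0→{q0, q2, q4}, q2→{q2}, q4→∅; now {q0, q2, q4}.
Read 'b': q0→{q6}, q2→{q5}, q4→{q0}; now {q0, q5, q6}.
State q2 is not in {q0, q5, q6}.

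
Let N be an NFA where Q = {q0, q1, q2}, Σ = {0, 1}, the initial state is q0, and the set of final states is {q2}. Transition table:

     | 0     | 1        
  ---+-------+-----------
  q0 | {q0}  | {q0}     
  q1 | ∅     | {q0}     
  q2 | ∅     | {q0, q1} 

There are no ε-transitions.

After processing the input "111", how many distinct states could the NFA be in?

1

Start in {q0}.
Read '1': {q0} → {q0}.
Read '1': {q0} → {q0}.
Read '1': {q0} → {q0}.
That set has 1 state.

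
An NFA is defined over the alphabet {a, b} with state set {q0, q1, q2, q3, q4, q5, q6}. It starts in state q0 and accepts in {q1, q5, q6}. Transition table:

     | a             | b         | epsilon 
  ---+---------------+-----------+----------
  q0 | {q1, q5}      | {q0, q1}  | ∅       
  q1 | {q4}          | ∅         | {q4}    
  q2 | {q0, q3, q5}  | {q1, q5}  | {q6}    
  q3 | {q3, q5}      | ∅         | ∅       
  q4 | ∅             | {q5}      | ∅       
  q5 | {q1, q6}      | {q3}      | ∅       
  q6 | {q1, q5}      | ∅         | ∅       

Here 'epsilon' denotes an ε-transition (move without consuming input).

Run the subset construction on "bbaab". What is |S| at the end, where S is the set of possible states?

2

Start in {q0}.
Read 'b': q0→{q0, q1}; union {q0, q1}; ε-closure = {q0, q1, q4}.
Read 'b': q0→{q0, q1}, q1→∅, q4→{q5}; union {q0, q1, q5}; ε-closure = {q0, q1, q4, q5}.
Read 'a': q0→{q1, q5}, q1→{q4}, q4→∅, q5→{q1, q6}; now {q1, q4, q5, q6}.
Read 'a': q1→{q4}, q4→∅, q5→{q1, q6}, q6→{q1, q5}; now {q1, q4, q5, q6}.
Read 'b': q1→∅, q4→{q5}, q5→{q3}, q6→∅; now {q3, q5}.
That set has 2 states.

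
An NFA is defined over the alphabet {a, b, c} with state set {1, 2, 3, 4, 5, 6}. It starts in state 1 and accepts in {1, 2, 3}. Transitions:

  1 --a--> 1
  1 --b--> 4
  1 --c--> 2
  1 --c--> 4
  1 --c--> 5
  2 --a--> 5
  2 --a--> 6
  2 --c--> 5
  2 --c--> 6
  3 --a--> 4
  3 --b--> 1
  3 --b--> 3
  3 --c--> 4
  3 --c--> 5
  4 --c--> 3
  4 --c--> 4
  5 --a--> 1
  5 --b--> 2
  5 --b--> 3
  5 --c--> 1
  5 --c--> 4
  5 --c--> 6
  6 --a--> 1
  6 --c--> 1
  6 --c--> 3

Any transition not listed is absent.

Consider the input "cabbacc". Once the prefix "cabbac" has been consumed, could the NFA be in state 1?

Start in {1}.
Read 'c': 1→{2, 4, 5}; now {2, 4, 5}.
Read 'a': 2→{5, 6}, 4→∅, 5→{1}; now {1, 5, 6}.
Read 'b': 1→{4}, 5→{2, 3}, 6→∅; now {2, 3, 4}.
Read 'b': 2→∅, 3→{1, 3}, 4→∅; now {1, 3}.
Read 'a': 1→{1}, 3→{4}; now {1, 4}.
Read 'c': 1→{2, 4, 5}, 4→{3, 4}; now {2, 3, 4, 5}.
State 1 is not in {2, 3, 4, 5}.

No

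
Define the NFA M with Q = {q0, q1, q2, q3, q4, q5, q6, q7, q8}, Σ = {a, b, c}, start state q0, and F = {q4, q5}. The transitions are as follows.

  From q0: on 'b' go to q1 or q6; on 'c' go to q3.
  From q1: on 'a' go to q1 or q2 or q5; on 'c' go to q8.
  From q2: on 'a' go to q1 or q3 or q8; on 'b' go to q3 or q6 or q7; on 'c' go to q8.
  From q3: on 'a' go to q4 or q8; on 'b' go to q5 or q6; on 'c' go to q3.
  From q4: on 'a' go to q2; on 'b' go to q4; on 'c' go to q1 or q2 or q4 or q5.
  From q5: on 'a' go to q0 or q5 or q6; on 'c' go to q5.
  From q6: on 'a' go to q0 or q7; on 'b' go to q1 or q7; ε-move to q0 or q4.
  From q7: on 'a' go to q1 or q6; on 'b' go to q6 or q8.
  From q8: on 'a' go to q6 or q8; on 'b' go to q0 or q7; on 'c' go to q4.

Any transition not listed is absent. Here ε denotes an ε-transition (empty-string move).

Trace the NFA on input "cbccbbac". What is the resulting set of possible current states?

{q1, q2, q3, q4, q5, q8}

Start in {q0}.
Read 'c': q0→{q3}; now {q3}.
Read 'b': q3→{q5, q6}; union {q5, q6}; ε-closure = {q0, q4, q5, q6}.
Read 'c': q0→{q3}, q4→{q1, q2, q4, q5}, q5→{q5}, q6→∅; now {q1, q2, q3, q4, q5}.
Read 'c': q1→{q8}, q2→{q8}, q3→{q3}, q4→{q1, q2, q4, q5}, q5→{q5}; now {q1, q2, q3, q4, q5, q8}.
Read 'b': q1→∅, q2→{q3, q6, q7}, q3→{q5, q6}, q4→{q4}, q5→∅, q8→{q0, q7}; now {q0, q3, q4, q5, q6, q7}.
Read 'b': q0→{q1, q6}, q3→{q5, q6}, q4→{q4}, q5→∅, q6→{q1, q7}, q7→{q6, q8}; union {q1, q4, q5, q6, q7, q8}; ε-closure = {q0, q1, q4, q5, q6, q7, q8}.
Read 'a': q0→∅, q1→{q1, q2, q5}, q4→{q2}, q5→{q0, q5, q6}, q6→{q0, q7}, q7→{q1, q6}, q8→{q6, q8}; union {q0, q1, q2, q5, q6, q7, q8}; ε-closure = {q0, q1, q2, q4, q5, q6, q7, q8}.
Read 'c': q0→{q3}, q1→{q8}, q2→{q8}, q4→{q1, q2, q4, q5}, q5→{q5}, q6→∅, q7→∅, q8→{q4}; now {q1, q2, q3, q4, q5, q8}.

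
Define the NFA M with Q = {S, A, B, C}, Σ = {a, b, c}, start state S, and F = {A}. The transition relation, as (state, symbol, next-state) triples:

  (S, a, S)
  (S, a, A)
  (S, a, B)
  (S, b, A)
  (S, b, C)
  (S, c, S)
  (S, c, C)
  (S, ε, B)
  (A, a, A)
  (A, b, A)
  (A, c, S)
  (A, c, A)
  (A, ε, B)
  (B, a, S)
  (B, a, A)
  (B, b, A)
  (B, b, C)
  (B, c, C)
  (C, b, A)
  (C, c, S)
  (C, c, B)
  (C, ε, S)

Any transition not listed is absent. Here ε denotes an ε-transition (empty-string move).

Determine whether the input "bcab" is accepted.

Start: ε-closure({S}) = {S, B}.
Read 'b': {S, B} → {S, A, B, C}.
Read 'c': {S, A, B, C} → {S, A, B, C}.
Read 'a': {S, A, B, C} → {S, A, B}.
Read 'b': {S, A, B} → {S, A, B, C}.
The final set {S, A, B, C} contains the accepting state A.

Yes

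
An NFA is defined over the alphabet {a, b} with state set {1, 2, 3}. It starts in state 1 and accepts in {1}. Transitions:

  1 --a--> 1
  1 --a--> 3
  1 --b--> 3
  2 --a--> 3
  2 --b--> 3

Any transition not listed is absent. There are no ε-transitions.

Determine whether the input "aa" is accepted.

Start in {1}.
Read 'a': 1→{1, 3}; now {1, 3}.
Read 'a': 1→{1, 3}, 3→∅; now {1, 3}.
The final set {1, 3} contains the accepting state 1.

Yes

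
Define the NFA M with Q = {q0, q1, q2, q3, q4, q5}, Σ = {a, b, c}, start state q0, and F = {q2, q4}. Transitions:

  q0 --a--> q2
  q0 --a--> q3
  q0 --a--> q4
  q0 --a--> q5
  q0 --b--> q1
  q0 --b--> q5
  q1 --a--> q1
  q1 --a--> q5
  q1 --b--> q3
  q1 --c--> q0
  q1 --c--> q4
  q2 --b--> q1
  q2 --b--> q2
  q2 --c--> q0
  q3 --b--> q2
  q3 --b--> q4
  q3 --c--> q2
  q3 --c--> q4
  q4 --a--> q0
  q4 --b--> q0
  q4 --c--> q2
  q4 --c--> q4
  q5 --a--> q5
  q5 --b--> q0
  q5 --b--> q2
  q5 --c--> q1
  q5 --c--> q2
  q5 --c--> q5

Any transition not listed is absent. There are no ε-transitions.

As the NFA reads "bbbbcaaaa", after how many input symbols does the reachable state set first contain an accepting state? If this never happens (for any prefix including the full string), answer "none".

2

Start in {q0}.
Read 'b': q0→{q1, q5}; now {q1, q5}.
Read 'b': q1→{q3}, q5→{q0, q2}; now {q0, q2, q3}.
None of the earlier sets intersect F, but {q0, q2, q3} does.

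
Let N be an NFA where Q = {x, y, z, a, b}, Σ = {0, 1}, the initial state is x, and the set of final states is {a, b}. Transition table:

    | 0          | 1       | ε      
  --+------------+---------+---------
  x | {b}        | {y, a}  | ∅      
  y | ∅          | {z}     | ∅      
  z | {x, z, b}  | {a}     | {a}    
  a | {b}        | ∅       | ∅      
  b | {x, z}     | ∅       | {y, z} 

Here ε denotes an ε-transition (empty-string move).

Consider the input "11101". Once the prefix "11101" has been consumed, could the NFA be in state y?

Start in {x}.
Read '1': {x} → {y, a}.
Read '1': {y, a} → {z, a}.
Read '1': {z, a} → {a}.
Read '0': {a} → {y, z, a, b}.
Read '1': {y, z, a, b} → {z, a}.
State y is not in {z, a}.

No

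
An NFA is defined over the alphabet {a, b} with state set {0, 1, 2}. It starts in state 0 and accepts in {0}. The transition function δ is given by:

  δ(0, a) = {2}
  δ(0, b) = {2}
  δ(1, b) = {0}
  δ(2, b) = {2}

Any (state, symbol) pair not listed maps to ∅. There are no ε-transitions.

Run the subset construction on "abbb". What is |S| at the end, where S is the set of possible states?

1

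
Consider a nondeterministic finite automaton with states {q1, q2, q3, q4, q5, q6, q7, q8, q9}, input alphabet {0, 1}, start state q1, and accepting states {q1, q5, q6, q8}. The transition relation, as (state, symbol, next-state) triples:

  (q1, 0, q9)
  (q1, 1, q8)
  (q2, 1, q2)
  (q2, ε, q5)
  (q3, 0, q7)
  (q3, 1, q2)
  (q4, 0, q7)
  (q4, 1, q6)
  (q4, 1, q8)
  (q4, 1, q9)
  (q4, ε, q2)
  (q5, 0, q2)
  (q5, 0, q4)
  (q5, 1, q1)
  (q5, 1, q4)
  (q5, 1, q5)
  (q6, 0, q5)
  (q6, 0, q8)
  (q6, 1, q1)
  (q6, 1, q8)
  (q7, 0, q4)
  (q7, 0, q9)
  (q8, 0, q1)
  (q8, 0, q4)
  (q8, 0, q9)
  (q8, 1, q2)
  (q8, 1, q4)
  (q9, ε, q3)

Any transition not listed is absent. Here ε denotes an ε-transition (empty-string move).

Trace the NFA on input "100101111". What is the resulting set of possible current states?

{q1, q2, q3, q4, q5, q6, q8, q9}

Start in {q1}.
Read '1': {q1} → {q8}.
Read '0': {q8} → {q1, q2, q3, q4, q5, q9}.
Read '0': {q1, q2, q3, q4, q5, q9} → {q2, q3, q4, q5, q7, q9}.
Read '1': {q2, q3, q4, q5, q7, q9} → {q1, q2, q3, q4, q5, q6, q8, q9}.
Read '0': {q1, q2, q3, q4, q5, q6, q8, q9} → {q1, q2, q3, q4, q5, q7, q8, q9}.
Read '1': {q1, q2, q3, q4, q5, q7, q8, q9} → {q1, q2, q3, q4, q5, q6, q8, q9}.
Read '1': {q1, q2, q3, q4, q5, q6, q8, q9} → {q1, q2, q3, q4, q5, q6, q8, q9}.
Read '1': {q1, q2, q3, q4, q5, q6, q8, q9} → {q1, q2, q3, q4, q5, q6, q8, q9}.
Read '1': {q1, q2, q3, q4, q5, q6, q8, q9} → {q1, q2, q3, q4, q5, q6, q8, q9}.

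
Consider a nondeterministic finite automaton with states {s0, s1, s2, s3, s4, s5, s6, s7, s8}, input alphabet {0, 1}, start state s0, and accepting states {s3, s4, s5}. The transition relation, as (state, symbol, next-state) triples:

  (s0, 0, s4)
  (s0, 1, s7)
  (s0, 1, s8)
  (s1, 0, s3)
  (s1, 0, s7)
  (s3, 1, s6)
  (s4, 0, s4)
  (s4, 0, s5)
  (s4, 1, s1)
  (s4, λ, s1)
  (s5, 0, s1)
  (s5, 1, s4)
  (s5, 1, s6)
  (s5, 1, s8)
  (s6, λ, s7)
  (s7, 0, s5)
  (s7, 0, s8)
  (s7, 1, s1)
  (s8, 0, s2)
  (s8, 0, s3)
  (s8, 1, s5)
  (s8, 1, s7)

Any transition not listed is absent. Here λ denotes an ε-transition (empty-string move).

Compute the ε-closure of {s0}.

{s0}

Begin with {s0}.
No ε-moves leave this set, so the closure equals the set itself.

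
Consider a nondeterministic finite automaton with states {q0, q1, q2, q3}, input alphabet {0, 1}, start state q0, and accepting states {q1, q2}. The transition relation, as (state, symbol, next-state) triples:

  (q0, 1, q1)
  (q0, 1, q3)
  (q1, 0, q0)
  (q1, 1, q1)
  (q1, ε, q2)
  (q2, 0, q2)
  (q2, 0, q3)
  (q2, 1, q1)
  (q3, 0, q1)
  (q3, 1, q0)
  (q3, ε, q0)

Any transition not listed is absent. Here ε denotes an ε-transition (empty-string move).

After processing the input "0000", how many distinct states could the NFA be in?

Start in {q0}.
Read '0': {q0} → ∅.
The set is empty and remains empty for the remaining 3 symbols.
That set has 0 states.

0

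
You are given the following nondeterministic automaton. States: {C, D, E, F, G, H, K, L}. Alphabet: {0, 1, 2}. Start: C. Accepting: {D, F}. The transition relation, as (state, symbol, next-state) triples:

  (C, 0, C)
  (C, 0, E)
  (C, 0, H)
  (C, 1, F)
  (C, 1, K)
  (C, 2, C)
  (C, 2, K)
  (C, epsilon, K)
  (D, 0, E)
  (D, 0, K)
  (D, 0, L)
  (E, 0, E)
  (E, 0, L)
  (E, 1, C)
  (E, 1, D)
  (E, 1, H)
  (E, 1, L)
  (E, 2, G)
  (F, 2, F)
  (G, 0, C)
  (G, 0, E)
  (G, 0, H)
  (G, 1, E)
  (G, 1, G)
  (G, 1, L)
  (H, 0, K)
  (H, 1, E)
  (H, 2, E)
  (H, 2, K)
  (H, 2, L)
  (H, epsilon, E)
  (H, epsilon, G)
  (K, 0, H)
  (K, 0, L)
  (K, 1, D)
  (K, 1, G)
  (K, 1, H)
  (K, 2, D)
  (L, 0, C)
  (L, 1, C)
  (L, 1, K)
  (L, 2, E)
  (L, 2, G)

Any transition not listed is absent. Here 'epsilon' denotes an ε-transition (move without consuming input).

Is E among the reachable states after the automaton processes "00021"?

Yes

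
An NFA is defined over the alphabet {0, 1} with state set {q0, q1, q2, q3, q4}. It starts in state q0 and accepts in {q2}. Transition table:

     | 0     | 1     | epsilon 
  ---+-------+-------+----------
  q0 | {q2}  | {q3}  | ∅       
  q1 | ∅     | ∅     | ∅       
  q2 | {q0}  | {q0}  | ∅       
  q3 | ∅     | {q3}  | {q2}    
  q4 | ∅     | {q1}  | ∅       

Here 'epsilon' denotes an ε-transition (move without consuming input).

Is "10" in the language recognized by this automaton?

No

Start in {q0}.
Read '1': q0→{q3}; union {q3}; ε-closure = {q2, q3}.
Read '0': q2→{q0}, q3→∅; now {q0}.
The final set {q0} contains no accepting state.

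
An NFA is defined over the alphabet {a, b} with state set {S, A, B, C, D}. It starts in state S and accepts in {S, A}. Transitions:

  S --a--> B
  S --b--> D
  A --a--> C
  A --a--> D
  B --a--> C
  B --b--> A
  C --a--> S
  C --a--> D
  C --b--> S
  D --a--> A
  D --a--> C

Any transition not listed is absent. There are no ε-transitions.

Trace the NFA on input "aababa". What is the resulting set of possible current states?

Start in {S}.
Read 'a': S→{B}; now {B}.
Read 'a': B→{C}; now {C}.
Read 'b': C→{S}; now {S}.
Read 'a': S→{B}; now {B}.
Read 'b': B→{A}; now {A}.
Read 'a': A→{C, D}; now {C, D}.

{C, D}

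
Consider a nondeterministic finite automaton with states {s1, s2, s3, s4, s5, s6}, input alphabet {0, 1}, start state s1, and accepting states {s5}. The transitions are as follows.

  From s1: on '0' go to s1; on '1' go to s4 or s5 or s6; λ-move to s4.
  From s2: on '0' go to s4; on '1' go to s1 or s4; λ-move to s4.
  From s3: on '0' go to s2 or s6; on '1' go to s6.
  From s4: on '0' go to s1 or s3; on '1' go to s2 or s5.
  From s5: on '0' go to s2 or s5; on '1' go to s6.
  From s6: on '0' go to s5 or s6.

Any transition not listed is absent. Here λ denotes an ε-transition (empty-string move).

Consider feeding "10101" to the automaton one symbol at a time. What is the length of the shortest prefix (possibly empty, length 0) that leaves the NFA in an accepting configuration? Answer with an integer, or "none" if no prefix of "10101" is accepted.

Start: ε-closure({s1}) = {s1, s4}.
Read '1': s1→{s4, s5, s6}, s4→{s2, s5}; now {s2, s4, s5, s6}.
None of the earlier sets intersect F, but {s2, s4, s5, s6} does.

1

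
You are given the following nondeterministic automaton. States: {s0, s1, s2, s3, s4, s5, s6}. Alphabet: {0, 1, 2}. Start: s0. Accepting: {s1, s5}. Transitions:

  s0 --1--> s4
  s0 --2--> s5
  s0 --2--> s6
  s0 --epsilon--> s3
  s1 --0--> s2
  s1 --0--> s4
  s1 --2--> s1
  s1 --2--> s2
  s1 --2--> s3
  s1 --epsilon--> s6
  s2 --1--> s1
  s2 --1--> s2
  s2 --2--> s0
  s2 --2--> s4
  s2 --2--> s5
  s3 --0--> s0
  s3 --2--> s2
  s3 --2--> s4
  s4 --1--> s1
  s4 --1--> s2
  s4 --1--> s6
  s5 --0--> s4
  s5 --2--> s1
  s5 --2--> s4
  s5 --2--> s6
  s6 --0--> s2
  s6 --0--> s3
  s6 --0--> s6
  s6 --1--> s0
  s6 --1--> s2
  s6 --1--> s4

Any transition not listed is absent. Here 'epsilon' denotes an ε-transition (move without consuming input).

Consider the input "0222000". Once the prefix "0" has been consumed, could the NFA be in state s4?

Start: ε-closure({s0}) = {s0, s3}.
Read '0': s0→∅, s3→{s0}; union {s0}; ε-closure = {s0, s3}.
State s4 is not in {s0, s3}.

No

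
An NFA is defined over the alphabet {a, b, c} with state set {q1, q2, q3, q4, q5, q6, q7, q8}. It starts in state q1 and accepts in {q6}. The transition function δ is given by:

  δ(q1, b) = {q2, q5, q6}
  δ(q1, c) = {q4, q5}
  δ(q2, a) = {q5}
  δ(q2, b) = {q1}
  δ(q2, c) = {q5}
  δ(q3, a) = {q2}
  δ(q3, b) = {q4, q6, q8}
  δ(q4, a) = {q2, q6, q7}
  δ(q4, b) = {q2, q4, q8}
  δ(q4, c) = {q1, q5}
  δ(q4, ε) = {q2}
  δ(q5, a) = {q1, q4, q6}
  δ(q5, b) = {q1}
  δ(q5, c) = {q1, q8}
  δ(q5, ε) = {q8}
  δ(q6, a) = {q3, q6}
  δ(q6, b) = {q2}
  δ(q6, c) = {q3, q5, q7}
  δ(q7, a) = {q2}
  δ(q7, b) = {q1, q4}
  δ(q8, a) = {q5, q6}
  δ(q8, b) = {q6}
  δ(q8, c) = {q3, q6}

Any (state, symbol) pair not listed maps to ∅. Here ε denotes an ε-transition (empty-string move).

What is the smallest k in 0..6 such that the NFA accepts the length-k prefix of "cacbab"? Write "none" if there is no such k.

2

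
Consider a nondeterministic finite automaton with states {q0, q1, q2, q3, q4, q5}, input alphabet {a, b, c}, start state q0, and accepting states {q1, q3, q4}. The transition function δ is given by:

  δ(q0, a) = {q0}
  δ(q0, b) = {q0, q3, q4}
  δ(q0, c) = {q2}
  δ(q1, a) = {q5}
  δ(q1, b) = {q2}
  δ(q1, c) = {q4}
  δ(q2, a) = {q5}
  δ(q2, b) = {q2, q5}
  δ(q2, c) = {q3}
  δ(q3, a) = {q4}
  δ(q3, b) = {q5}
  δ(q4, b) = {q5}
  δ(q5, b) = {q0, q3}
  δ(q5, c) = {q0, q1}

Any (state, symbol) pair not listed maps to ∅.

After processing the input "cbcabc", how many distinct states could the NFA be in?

Start in {q0}.
Read 'c': q0→{q2}; now {q2}.
Read 'b': q2→{q2, q5}; now {q2, q5}.
Read 'c': q2→{q3}, q5→{q0, q1}; now {q0, q1, q3}.
Read 'a': q0→{q0}, q1→{q5}, q3→{q4}; now {q0, q4, q5}.
Read 'b': q0→{q0, q3, q4}, q4→{q5}, q5→{q0, q3}; now {q0, q3, q4, q5}.
Read 'c': q0→{q2}, q3→∅, q4→∅, q5→{q0, q1}; now {q0, q1, q2}.
That set has 3 states.

3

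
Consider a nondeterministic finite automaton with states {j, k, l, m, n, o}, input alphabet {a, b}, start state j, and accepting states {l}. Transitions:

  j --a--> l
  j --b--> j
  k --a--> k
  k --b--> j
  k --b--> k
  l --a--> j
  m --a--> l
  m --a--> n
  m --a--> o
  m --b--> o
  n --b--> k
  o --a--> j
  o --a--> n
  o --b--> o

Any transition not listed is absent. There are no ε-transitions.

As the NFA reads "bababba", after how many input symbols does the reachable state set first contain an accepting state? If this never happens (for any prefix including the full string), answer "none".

2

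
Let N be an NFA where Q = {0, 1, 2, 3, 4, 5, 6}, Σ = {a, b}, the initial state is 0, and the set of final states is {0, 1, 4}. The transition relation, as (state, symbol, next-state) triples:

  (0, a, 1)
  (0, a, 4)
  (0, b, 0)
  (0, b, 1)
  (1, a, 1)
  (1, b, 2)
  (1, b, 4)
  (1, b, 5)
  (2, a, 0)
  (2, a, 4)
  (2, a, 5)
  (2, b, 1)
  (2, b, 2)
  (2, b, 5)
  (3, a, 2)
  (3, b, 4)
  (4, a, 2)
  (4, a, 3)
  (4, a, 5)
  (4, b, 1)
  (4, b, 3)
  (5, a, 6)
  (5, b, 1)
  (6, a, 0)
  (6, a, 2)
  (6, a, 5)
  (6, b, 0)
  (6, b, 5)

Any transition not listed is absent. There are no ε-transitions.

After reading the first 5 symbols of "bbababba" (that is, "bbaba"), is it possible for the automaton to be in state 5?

Yes

Start in {0}.
Read 'b': {0} → {0, 1}.
Read 'b': {0, 1} → {0, 1, 2, 4, 5}.
Read 'a': {0, 1, 2, 4, 5} → {0, 1, 2, 3, 4, 5, 6}.
Read 'b': {0, 1, 2, 3, 4, 5, 6} → {0, 1, 2, 3, 4, 5}.
Read 'a': {0, 1, 2, 3, 4, 5} → {0, 1, 2, 3, 4, 5, 6}.
State 5 is in {0, 1, 2, 3, 4, 5, 6}.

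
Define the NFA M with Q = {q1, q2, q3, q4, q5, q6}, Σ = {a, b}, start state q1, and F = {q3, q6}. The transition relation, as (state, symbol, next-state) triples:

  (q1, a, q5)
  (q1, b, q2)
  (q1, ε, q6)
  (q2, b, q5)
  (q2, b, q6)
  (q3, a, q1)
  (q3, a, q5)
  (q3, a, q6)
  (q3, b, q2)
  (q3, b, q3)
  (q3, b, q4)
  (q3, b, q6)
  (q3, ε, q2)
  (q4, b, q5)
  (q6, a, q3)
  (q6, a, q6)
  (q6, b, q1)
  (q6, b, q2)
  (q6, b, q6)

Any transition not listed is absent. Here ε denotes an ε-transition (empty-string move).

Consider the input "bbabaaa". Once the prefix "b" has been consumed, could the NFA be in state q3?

Start: ε-closure({q1}) = {q1, q6}.
Read 'b': {q1, q6} → {q1, q2, q6}.
State q3 is not in {q1, q2, q6}.

No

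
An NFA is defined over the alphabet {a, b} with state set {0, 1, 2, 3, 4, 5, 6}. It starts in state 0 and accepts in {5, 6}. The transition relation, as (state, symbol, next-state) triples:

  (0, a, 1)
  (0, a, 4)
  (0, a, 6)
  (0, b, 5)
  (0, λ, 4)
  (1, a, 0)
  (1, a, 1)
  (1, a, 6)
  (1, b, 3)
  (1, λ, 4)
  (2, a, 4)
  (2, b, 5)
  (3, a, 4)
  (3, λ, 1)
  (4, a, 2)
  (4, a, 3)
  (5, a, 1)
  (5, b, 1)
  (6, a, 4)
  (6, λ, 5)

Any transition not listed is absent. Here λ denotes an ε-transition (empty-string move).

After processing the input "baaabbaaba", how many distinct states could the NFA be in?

7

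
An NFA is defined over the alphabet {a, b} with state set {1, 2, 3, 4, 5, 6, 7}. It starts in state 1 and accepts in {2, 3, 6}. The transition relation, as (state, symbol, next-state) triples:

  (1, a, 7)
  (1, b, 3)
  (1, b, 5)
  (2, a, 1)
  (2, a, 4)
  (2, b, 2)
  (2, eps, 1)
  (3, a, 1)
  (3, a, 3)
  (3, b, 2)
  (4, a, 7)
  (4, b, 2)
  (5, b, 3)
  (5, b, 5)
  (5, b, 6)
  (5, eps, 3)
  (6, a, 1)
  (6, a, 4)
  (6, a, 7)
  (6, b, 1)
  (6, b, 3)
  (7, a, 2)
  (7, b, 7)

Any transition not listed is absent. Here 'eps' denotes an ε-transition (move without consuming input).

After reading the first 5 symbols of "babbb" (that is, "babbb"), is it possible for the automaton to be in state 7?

No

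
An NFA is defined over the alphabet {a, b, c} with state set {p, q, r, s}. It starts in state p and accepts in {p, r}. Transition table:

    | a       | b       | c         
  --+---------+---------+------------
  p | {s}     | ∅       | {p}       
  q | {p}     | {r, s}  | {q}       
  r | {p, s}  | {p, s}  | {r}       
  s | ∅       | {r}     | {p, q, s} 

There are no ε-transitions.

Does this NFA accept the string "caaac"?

Start in {p}.
Read 'c': p→{p}; now {p}.
Read 'a': p→{s}; now {s}.
Read 'a': s→∅; now ∅.
The set is empty and remains empty for the remaining 2 symbols.
The final set ∅ contains no accepting state.

No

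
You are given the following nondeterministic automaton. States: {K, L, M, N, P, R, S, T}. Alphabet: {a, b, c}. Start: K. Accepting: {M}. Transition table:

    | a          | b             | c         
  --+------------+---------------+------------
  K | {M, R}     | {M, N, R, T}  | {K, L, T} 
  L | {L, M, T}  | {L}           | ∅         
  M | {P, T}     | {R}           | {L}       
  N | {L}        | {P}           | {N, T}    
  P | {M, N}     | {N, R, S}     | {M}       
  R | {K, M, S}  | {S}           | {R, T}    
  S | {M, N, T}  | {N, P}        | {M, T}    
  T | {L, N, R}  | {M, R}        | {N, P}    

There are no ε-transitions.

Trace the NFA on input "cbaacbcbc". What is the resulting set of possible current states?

{L, M, N, R, T}

Start in {K}.
Read 'c': K→{K, L, T}; now {K, L, T}.
Read 'b': K→{M, N, R, T}, L→{L}, T→{M, R}; now {L, M, N, R, T}.
Read 'a': L→{L, M, T}, M→{P, T}, N→{L}, R→{K, M, S}, T→{L, N, R}; now {K, L, M, N, P, R, S, T}.
Read 'a': K→{M, R}, L→{L, M, T}, M→{P, T}, N→{L}, P→{M, N}, R→{K, M, S}, S→{M, N, T}, T→{L, N, R}; now {K, L, M, N, P, R, S, T}.
Read 'c': K→{K, L, T}, L→∅, M→{L}, N→{N, T}, P→{M}, R→{R, T}, S→{M, T}, T→{N, P}; now {K, L, M, N, P, R, T}.
Read 'b': K→{M, N, R, T}, L→{L}, M→{R}, N→{P}, P→{N, R, S}, R→{S}, T→{M, R}; now {L, M, N, P, R, S, T}.
Read 'c': L→∅, M→{L}, N→{N, T}, P→{M}, R→{R, T}, S→{M, T}, T→{N, P}; now {L, M, N, P, R, T}.
Read 'b': L→{L}, M→{R}, N→{P}, P→{N, R, S}, R→{S}, T→{M, R}; now {L, M, N, P, R, S}.
Read 'c': L→∅, M→{L}, N→{N, T}, P→{M}, R→{R, T}, S→{M, T}; now {L, M, N, R, T}.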